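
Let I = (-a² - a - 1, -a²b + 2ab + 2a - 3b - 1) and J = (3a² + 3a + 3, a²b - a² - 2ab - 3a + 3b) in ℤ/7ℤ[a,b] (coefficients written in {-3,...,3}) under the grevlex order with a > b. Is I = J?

Yes, the ideals are equal.

Two ideals are equal iff their reduced Gröbner bases coincide (the reduced basis is unique for a fixed ordering).
Buchberger on the first generating set:
f_1 = -a² - a - 1, LT = a².
f_2 = -a²b + 2ab + 2a - 3b - 1, LT = a²b.

S(f_1,f_2): lcm = a²b. S = 3ab + 2a - 2b - 1.
  reduce S modulo (f_1, f_2):
  remainder 3ab + 2a - 2b - 1 ≠ 0; add g_3 = 3ab + 2a - 2b - 1 to the basis.

S(f_1,g_3): lcm = a²b. S = -3a² - 3ab - 2a + b.
  reduce S modulo (f_1, f_2, g_3):
  remainder 3a - b + 2 ≠ 0; add g_4 = 3a - b + 2 to the basis.

S(f_2,g_4): lcm = a²b. S = -2ab² + 2ab - 2a + 3b + 1.
  reduce S modulo (f_1, f_2, g_3, g_4):
  remainder b² - b ≠ 0; add g_5 = b² - b to the basis.

The other S-polynomials (S(f_2,g_3), S(f_1,g_4), S(g_3,g_4), S(f_1,g_5), S(f_2,g_5), S(g_3,g_5), S(g_4,g_5)) all reduce to 0 modulo the current basis, so we have a Gröbner basis.
Inter-reduce: drop elements whose leading term is divisible by another's, tail-reduce, and make monic.
Reduced Gröbner basis: {b² - b, a + 2b + 3}.

Buchberger on the second generating set:
h_1 = 3a² + 3a + 3, LT = a².
h_2 = a²b - a² - 2ab - 3a + 3b, LT = a²b.

S(h_1,h_2): lcm = a²b. S = a² + 3ab + 3a - 2b.
  reduce S modulo (h_1, h_2):
  remainder 3ab + 2a - 2b - 1 ≠ 0; add k_3 = 3ab + 2a - 2b - 1 to the basis.

S(h_1,k_3): lcm = a²b. S = -3a² - 3ab - 2a + b.
  reduce S modulo (h_1, h_2, k_3):
  remainder 3a - b + 2 ≠ 0; add k_4 = 3a - b + 2 to the basis.

S(h_2,k_4): lcm = a²b. S = -2ab² - a² + 2ab - 3a + 3b.
  reduce S modulo (h_1, h_2, k_3, k_4):
  remainder b² - b ≠ 0; add k_5 = b² - b to the basis.

The other S-polynomials (S(h_2,k_3), S(h_1,k_4), S(k_3,k_4), S(h_1,k_5), S(h_2,k_5), S(k_3,k_5), S(k_4,k_5)) all reduce to 0 modulo the current basis, so we have a Gröbner basis.
Inter-reduce: drop elements whose leading term is divisible by another's, tail-reduce, and make monic.
Reduced Gröbner basis: {b² - b, a + 2b + 3}.

The two bases agree; hence the ideals are identical.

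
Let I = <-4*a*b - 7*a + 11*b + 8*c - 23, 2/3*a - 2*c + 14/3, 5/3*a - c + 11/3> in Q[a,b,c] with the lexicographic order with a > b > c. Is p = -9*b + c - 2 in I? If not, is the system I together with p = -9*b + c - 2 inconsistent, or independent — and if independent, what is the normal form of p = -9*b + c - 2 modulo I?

-9*b + c - 2 lies in I (it reduces to 0).

First compute the reduced Gröbner basis of I by Buchberger's algorithm.
f_1 = -4*a*b - 7*a + 11*b + 8*c - 23, LT = a*b.
f_2 = 2/3*a - 2*c + 14/3, LT = a.
f_3 = 5/3*a - c + 11/3, LT = a.

S(f_1,f_2): lcm = a*b. S = 7/4*a + 3*b*c - 39/4*b - 2*c + 23/4.
  leading term a: subtract (21/8)·f_2 from 7/4*a + 3*b*c - 39/4*b - 2*c + 23/4 → 3*b*c - 39/4*b + 13/4*c - 13/2
  leading term b*c: no divisor's leading term divides it; move 3*b*c to the remainder.
  leading term b: no divisor's leading term divides it; move -39/4*b to the remainder.
  leading term c: no divisor's leading term divides it; move 13/4*c to the remainder.
  leading term 1: no divisor's leading term divides it; move -13/2 to the remainder.
  remainder 3*b*c - 39/4*b + 13/4*c - 13/2 ≠ 0; add h_4 = 3*b*c - 39/4*b + 13/4*c - 13/2 to the basis.

S(f_1,f_3): lcm = a*b. S = 7/4*a + 3/5*b*c - 99/20*b - 2*c + 23/4.
  leading term a: subtract (21/8)·f_2 from 7/4*a + 3/5*b*c - 99/20*b - 2*c + 23/4 → 3/5*b*c - 99/20*b + 13/4*c - 13/2
  leading term b*c: subtract (1/5)·h_4 from 3/5*b*c - 99/20*b + 13/4*c - 13/2 → -3*b + 13/5*c - 26/5
  leading term b: no divisor's leading term divides it; move -3*b to the remainder.
  leading term c: no divisor's leading term divides it; move 13/5*c to the remainder.
  leading term 1: no divisor's leading term divides it; move -26/5 to the remainder.
  remainder -3*b + 13/5*c - 26/5 ≠ 0; add h_5 = -3*b + 13/5*c - 26/5 to the basis.

S(f_2,f_3): lcm = a. S = -12/5*c + 24/5.
  leading term c: no divisor's leading term divides it; move -12/5*c to the remainder.
  leading term 1: no divisor's leading term divides it; move 24/5 to the remainder.
  remainder -12/5*c + 24/5 ≠ 0; add h_6 = -12/5*c + 24/5 to the basis.

The other S-polynomials (S(f_1,h_4), S(f_2,h_4), S(f_3,h_4), S(f_1,h_5), S(f_2,h_5), S(f_3,h_5), S(h_4,h_5), S(f_1,h_6), S(f_2,h_6), S(f_3,h_6), S(h_4,h_6), S(h_5,h_6)) all reduce to 0 modulo the current basis, so we have a Gröbner basis.
Inter-reduce: drop elements whose leading term is divisible by another's, tail-reduce, and make monic.
Reduced Gröbner basis: {a + 1, b, c - 2}.
Label its elements g_1 = a + 1, g_2 = b, g_3 = c - 2.

Reduce p = -9*b + c - 2 modulo G:
  leading term b: subtract (-9)·g_2 from -9*b + c - 2 → c - 2
  leading term c: subtract (1)·g_3 from c - 2 → 0
  normal form = 0.
Since the normal form is 0, p ∈ I.

The remainder on division by a Gröbner basis is unique — it is the normal form.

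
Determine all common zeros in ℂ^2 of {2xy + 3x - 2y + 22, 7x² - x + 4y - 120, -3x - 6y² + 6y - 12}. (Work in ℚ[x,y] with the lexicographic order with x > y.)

Compute a lex Gröbner basis by Buchberger's algorithm.
f_1 = 2xy + 3x - 2y + 22, LT = xy.
f_2 = 7x² - x + 4y - 120, LT = x².
f_3 = -3x - 6y² + 6y - 12, LT = x.

S(f_1,f_2): lcm = x²y. S = 3/2x² - 6/7xy + 11x - 4/7y² + 120/7y.
  leading term x²: subtract (3/14)·f_2 from 3/2x² - 6/7xy + 11x - 4/7y² + 120/7y → -6/7xy + 157/14x - 4/7y² + 114/7y + 180/7
  leading term xy: subtract (-3/7)·f_1 from -6/7xy + 157/14x - 4/7y² + 114/7y + 180/7 → 25/2x - 4/7y² + 108/7y + 246/7
  leading term x: subtract (-25/6)·f_3 from 25/2x - 4/7y² + 108/7y + 246/7 → -179/7y² + 283/7y - 104/7
  leading term y²: no divisor's leading term divides it; move -179/7y² to the remainder.
  leading term y: no divisor's leading term divides it; move 283/7y to the remainder.
  leading term 1: no divisor's leading term divides it; move -104/7 to the remainder.
  remainder -179/7y² + 283/7y - 104/7 ≠ 0; add h_4 = -179/7y² + 283/7y - 104/7 to the basis.

S(f_1,f_3): lcm = xy. S = 3/2x - 2y³ + 2y² - 5y + 11.
  leading term x: subtract (-½)·f_3 from 3/2x - 2y³ + 2y² - 5y + 11 → -2y³ - y² - 2y + 5
  leading term y³: subtract (14/179y)·h_4 from -2y³ - y² - 2y + 5 → -745/179y² - 150/179y + 5
  leading term y²: subtract (5215/32041)·h_4 from -745/179y² - 150/179y + 5 → -237685/32041y + 237685/32041
  leading term y: no divisor's leading term divides it; move -237685/32041y to the remainder.
  leading term 1: no divisor's leading term divides it; move 237685/32041 to the remainder.
  remainder -237685/32041y + 237685/32041 ≠ 0; add h_5 = -237685/32041y + 237685/32041 to the basis.

The other S-polynomials (S(f_2,f_3), S(f_1,h_4), S(f_2,h_4), S(f_3,h_4), S(f_1,h_5), S(f_2,h_5), S(f_3,h_5), S(h_4,h_5)) all reduce to 0 modulo the current basis, so we have a Gröbner basis.
Inter-reduce: drop elements whose leading term is divisible by another's, tail-reduce, and make monic.
Reduced Gröbner basis: {x + 4, y - 1}.

The lex basis is triangular: the last element involves only y. Solving y - 1 = 0 gives y ∈ {1}; substituting each value into the earlier elements determines the remaining variables.
  y = 1: the earlier basis element becomes x + 4 = 0, giving x = -4 — point (-4, 1).
Each listed point satisfies every original equation (direct substitution).

{(-4, 1)}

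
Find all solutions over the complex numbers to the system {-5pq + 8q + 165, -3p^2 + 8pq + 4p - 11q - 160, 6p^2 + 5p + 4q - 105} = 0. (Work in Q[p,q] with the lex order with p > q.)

{(-5, -5)}

Compute a lex Gröbner basis by Buchberger's algorithm.
f_1 = -5pq + 8q + 165, LT = pq.
f_2 = -3p^2 + 8pq + 4p - 11q - 160, LT = p^2.
f_3 = 6p^2 + 5p + 4q - 105, LT = p^2.

S(f_1,f_2): lcm = p^2q. S = 8/3pq^2 - 4/15pq - 33p - 11/3q^2 - 160/3q.
  leading term pq^2: subtract (-8/15q)·f_1 from 8/3pq^2 - 4/15pq - 33p - 11/3q^2 - 160/3q → -4/15pq - 33p + 3/5q^2 + 104/3q
  leading term pq: subtract (4/75)·f_1 from -4/15pq - 33p + 3/5q^2 + 104/3q → -33p + 3/5q^2 + 856/25q - 44/5
  leading term p: no divisor's leading term divides it; move -33p to the remainder.
  leading term q^2: no divisor's leading term divides it; move 3/5q^2 to the remainder.
  leading term q: no divisor's leading term divides it; move 856/25q to the remainder.
  leading term 1: no divisor's leading term divides it; move -44/5 to the remainder.
  remainder -33p + 3/5q^2 + 856/25q - 44/5 ≠ 0; add h_4 = -33p + 3/5q^2 + 856/25q - 44/5 to the basis.

S(f_1,f_3): lcm = p^2q. S = -73/30pq - 33p - 2/3q^2 + 35/2q.
  leading term pq: subtract (73/150)·f_1 from -73/30pq - 33p - 2/3q^2 + 35/2q → -33p - 2/3q^2 + 2041/150q - 803/10
  leading term p: subtract (1)·h_4 from -33p - 2/3q^2 + 2041/150q - 803/10 → -19/15q^2 - 619/30q - 143/2
  leading term q^2: no divisor's leading term divides it; move -19/15q^2 to the remainder.
  leading term q: no divisor's leading term divides it; move -619/30q to the remainder.
  leading term 1: no divisor's leading term divides it; move -143/2 to the remainder.
  remainder -19/15q^2 - 619/30q - 143/2 ≠ 0; add h_5 = -19/15q^2 - 619/30q - 143/2 to the basis.

S(f_2,f_3): lcm = p^2. S = -8/3pq - 13/6p + 3q + 425/6.
  leading term pq: subtract (8/15)·f_1 from -8/3pq - 13/6p + 3q + 425/6 → -13/6p - 19/15q - 103/6
  leading term p: subtract (13/198)·h_4 from -13/6p - 19/15q - 103/6 → -13/330q^2 - 8699/2475q - 1493/90
  leading term q^2: subtract (13/418)·h_5 from -13/330q^2 - 8699/2475q - 1493/90 → -49129/17100q - 49129/3420
  leading term q: no divisor's leading term divides it; move -49129/17100q to the remainder.
  leading term 1: no divisor's leading term divides it; move -49129/3420 to the remainder.
  remainder -49129/17100q - 49129/3420 ≠ 0; add h_6 = -49129/17100q - 49129/3420 to the basis.

The other S-polynomials (S(f_1,h_4), S(f_2,h_4), S(f_3,h_4), S(f_1,h_5), S(f_2,h_5), S(f_3,h_5), S(h_4,h_5), S(f_1,h_6), S(f_2,h_6), S(f_3,h_6), S(h_4,h_6), S(h_5,h_6)) all reduce to 0 modulo the current basis, so we have a Gröbner basis.
Inter-reduce: drop elements whose leading term is divisible by another's, tail-reduce, and make monic.
Reduced Gröbner basis: {p + 5, q + 5}.

The lex basis is triangular: the last element involves only q. Solving q + 5 = 0 gives q ∈ {-5}; substituting each value into the earlier elements determines the remaining variables.
  q = -5: the earlier basis element becomes p + 5 = 0, giving p = -5 — point (-5, -5).
Check: every point annihilates each of the original generators.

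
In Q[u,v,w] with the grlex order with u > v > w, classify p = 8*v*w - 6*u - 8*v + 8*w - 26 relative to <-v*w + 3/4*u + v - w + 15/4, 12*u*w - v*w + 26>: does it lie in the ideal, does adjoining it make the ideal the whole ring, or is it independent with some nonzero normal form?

Adjoining 8*v*w - 6*u - 8*v + 8*w - 26 makes the ideal the whole ring: the system is inconsistent.

First compute the reduced Gröbner basis of I by Buchberger's algorithm.
f_1 = -v*w + 3/4*u + v - w + 15/4, LT = v*w.
f_2 = 12*u*w - v*w + 26, LT = u*w.

S(f_1,f_2): lcm = u*v*w. S = 1/12*v**2*w - 3/4*u**2 - u*v + u*w - 15/4*u - 13/6*v.
  leading term v**2*w: subtract (-1/12*v)·f_1 from 1/12*v**2*w - 3/4*u**2 - u*v + u*w - 15/4*u - 13/6*v → -3/4*u**2 - 15/16*u*v + u*w + 1/12*v**2 - 1/12*v*w - 15/4*u - 89/48*v
  leading term u**2: no divisor's leading term divides it; move -3/4*u**2 to the remainder.
  leading term u*v: no divisor's leading term divides it; move -15/16*u*v to the remainder.
  leading term u*w: subtract (1/12)·f_2 from u*w + 1/12*v**2 - 1/12*v*w - 15/4*u - 89/48*v → 1/12*v**2 - 15/4*u - 89/48*v - 13/6
  leading term v**2: no divisor's leading term divides it; move 1/12*v**2 to the remainder.
  leading term u: no divisor's leading term divides it; move -15/4*u to the remainder.
  leading term v: no divisor's leading term divides it; move -89/48*v to the remainder.
  leading term 1: no divisor's leading term divides it; move -13/6 to the remainder.
  remainder -3/4*u**2 - 15/16*u*v + 1/12*v**2 - 15/4*u - 89/48*v - 13/6 ≠ 0; add h_3 = -3/4*u**2 - 15/16*u*v + 1/12*v**2 - 15/4*u - 89/48*v - 13/6 to the basis.

The other S-polynomials (S(f_1,h_3), S(f_2,h_3)) all reduce to 0 modulo the current basis, so we have a Gröbner basis.
Inter-reduce: drop elements whose leading term is divisible by another's, tail-reduce, and make monic.
Reduced Gröbner basis: {u**2 + 5/4*u*v - 1/9*v**2 + 5*u + 89/36*v + 26/9, u*w - 1/16*u - 1/12*v + 1/12*w + 89/48, v*w - 3/4*u - v + w - 15/4}.
Label its elements g_1 = u**2 + 5/4*u*v - 1/9*v**2 + 5*u + 89/36*v + 26/9, g_2 = u*w - 1/16*u - 1/12*v + 1/12*w + 89/48, g_3 = v*w - 3/4*u - v + w - 15/4.

Reduce p = 8*v*w - 6*u - 8*v + 8*w - 26 modulo G:
  leading term v*w: subtract (8)·g_3 from 8*v*w - 6*u - 8*v + 8*w - 26 → 4
  leading term 1: no divisor's leading term divides it; move 4 to the remainder.
  normal form = 4.
The normal form is nonzero, so p ∉ I. Since p minus its normal form lies in I, I + (p) = I + (r) where r = 4; decide whether this ideal is the whole ring.
Here r = 4 is a nonzero constant, hence a unit: 1 ∈ I + (p), the Gröbner basis of I + (p) is {1}, and the enlarged system has no common solution — adjoining p is inconsistent.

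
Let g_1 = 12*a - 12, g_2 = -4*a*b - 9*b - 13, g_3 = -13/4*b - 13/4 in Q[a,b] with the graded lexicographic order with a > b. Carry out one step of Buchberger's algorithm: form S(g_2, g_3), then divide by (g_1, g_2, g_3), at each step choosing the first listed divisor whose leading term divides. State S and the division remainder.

lcm(LM(g_2), LM(g_3)) = a*b.
S = (lcm/LT(g_2))·g_2 − (lcm/LT(g_3))·g_3 = -a + 9/4*b + 13/4.
Reduce S modulo (g_1, g_2, g_3) in that order:
  leading term a: subtract (-1/12)·g_1 from -a + 9/4*b + 13/4 → 9/4*b + 9/4
  leading term b: subtract (-9/13)·g_3 from 9/4*b + 9/4 → 0
The remainder is 0, so this S-polynomial contributes no new basis element.

S(g_2, g_3) = -a + 9/4*b + 13/4; remainder on division = 0.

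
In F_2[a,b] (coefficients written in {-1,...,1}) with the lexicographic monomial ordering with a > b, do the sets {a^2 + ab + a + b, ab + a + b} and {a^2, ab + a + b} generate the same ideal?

Since reduced Gröbner bases are canonical representatives of ideals under a given ordering, it suffices to compute and compare them.
Buchberger on the first generating set:
f_1 = a^2 + ab + a + b, LT = a^2.
f_2 = ab + a + b, LT = ab.

S(f_1,f_2): lcm = a^2b. S = a^2 + ab^2 + b^2.
  leading term a^2: subtract (1)·f_1 from a^2 + ab^2 + b^2 → ab^2 + ab + a + b^2 + b
  leading term ab^2: subtract (b)·f_2 from ab^2 + ab + a + b^2 + b → a + b
  leading term a: no divisor's leading term divides it; move a to the remainder.
  leading term b: no divisor's leading term divides it; move b to the remainder.
  remainder a + b ≠ 0; add g_3 = a + b to the basis.

S(f_1,g_3): lcm = a^2. S = a + b.
  leading term a: subtract (1)·g_3 from a + b → 0
  remainder 0.

S(f_2,g_3): lcm = ab. S = a + b^2 + b.
  leading term a: subtract (1)·g_3 from a + b^2 + b → b^2
  leading term b^2: no divisor's leading term divides it; move b^2 to the remainder.
  remainder b^2 ≠ 0; add g_4 = b^2 to the basis.

S(f_1,g_4): leading monomials are coprime, so the S-polynomial reduces to 0 (Buchberger's first criterion).
S(f_2,g_4): lcm = ab^2. S = ab + b^2.
  leading term ab: subtract (1)·f_2 from ab + b^2 → a + b^2 + b
  leading term a: subtract (1)·g_3 from a + b^2 + b → b^2
  leading term b^2: subtract (1)·g_4 from b^2 → 0
  remainder 0.

S(g_3,g_4): leading monomials are coprime, so the S-polynomial reduces to 0 (Buchberger's first criterion).
Every S-polynomial of the final basis reduces to 0, so we have a Gröbner basis.
Inter-reduce: drop elements whose leading term is divisible by another's, tail-reduce, and make monic.
Reduced Gröbner basis: {a + b, b^2}.

Buchberger on the second generating set:
h_1 = a^2, LT = a^2.
h_2 = ab + a + b, LT = ab.

S(h_1,h_2): lcm = a^2b. S = a^2 + ab.
  leading term a^2: subtract (1)·h_1 from a^2 + ab → ab
  leading term ab: subtract (1)·h_2 from ab → a + b
  leading term a: no divisor's leading term divides it; move a to the remainder.
  leading term b: no divisor's leading term divides it; move b to the remainder.
  remainder a + b ≠ 0; add k_3 = a + b to the basis.

S(h_1,k_3): lcm = a^2. S = ab.
  leading term ab: subtract (1)·h_2 from ab → a + b
  leading term a: subtract (1)·k_3 from a + b → 0
  remainder 0.

S(h_2,k_3): lcm = ab. S = a + b^2 + b.
  leading term a: subtract (1)·k_3 from a + b^2 + b → b^2
  leading term b^2: no divisor's leading term divides it; move b^2 to the remainder.
  remainder b^2 ≠ 0; add k_4 = b^2 to the basis.

S(h_1,k_4): leading monomials are coprime, so the S-polynomial reduces to 0 (Buchberger's first criterion).
S(h_2,k_4): lcm = ab^2. S = ab + b^2.
  leading term ab: subtract (1)·h_2 from ab + b^2 → a + b^2 + b
  leading term a: subtract (1)·k_3 from a + b^2 + b → b^2
  leading term b^2: subtract (1)·k_4 from b^2 → 0
  remainder 0.

S(k_3,k_4): leading monomials are coprime, so the S-polynomial reduces to 0 (Buchberger's first criterion).
Every S-polynomial of the final basis reduces to 0, so we have a Gröbner basis.
Inter-reduce: drop elements whose leading term is divisible by another's, tail-reduce, and make monic.
Reduced Gröbner basis: {a + b, b^2}.

The two bases agree; hence the ideals are identical.

Yes, the ideals are equal.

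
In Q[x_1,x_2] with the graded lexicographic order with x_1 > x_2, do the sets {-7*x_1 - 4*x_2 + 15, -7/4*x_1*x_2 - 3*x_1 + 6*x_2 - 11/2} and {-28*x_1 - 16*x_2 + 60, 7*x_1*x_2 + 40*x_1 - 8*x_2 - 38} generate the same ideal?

Equality of ideals is decidable: compute both reduced Gröbner bases (unique for the ordering) and check whether they agree.
Buchberger on the first generating set:
f_1 = -7*x_1 - 4*x_2 + 15, LT = x_1.
f_2 = -7/4*x_1*x_2 - 3*x_1 + 6*x_2 - 11/2, LT = x_1*x_2.

S(f_1,f_2): lcm = x_1*x_2. S = 4/7*x_2**2 - 12/7*x_1 + 9/7*x_2 - 22/7.
  leading term x_2**2: no divisor's leading term divides it; move 4/7*x_2**2 to the remainder.
  leading term x_1: subtract (12/49)·f_1 from -12/7*x_1 + 9/7*x_2 - 22/7 → 111/49*x_2 - 334/49
  leading term x_2: no divisor's leading term divides it; move 111/49*x_2 to the remainder.
  leading term 1: no divisor's leading term divides it; move -334/49 to the remainder.
  remainder 4/7*x_2**2 + 111/49*x_2 - 334/49 ≠ 0; add g_3 = 4/7*x_2**2 + 111/49*x_2 - 334/49 to the basis.

The other S-polynomials (S(f_1,g_3), S(f_2,g_3)) all reduce to 0 modulo the current basis, so we have a Gröbner basis.
Inter-reduce: drop elements whose leading term is divisible by another's, tail-reduce, and make monic.
Reduced Gröbner basis: {x_2**2 + 111/28*x_2 - 167/14, x_1 + 4/7*x_2 - 15/7}.

Buchberger on the second generating set:
h_1 = -28*x_1 - 16*x_2 + 60, LT = x_1.
h_2 = 7*x_1*x_2 + 40*x_1 - 8*x_2 - 38, LT = x_1*x_2.

S(h_1,h_2): lcm = x_1*x_2. S = 4/7*x_2**2 - 40/7*x_1 - x_2 + 38/7.
  leading term x_2**2: no divisor's leading term divides it; move 4/7*x_2**2 to the remainder.
  leading term x_1: subtract (10/49)·h_1 from -40/7*x_1 - x_2 + 38/7 → 111/49*x_2 - 334/49
  leading term x_2: no divisor's leading term divides it; move 111/49*x_2 to the remainder.
  leading term 1: no divisor's leading term divides it; move -334/49 to the remainder.
  remainder 4/7*x_2**2 + 111/49*x_2 - 334/49 ≠ 0; add k_3 = 4/7*x_2**2 + 111/49*x_2 - 334/49 to the basis.

The other S-polynomials (S(h_1,k_3), S(h_2,k_3)) all reduce to 0 modulo the current basis, so we have a Gröbner basis.
Inter-reduce: drop elements whose leading term is divisible by another's, tail-reduce, and make monic.
Reduced Gröbner basis: {x_2**2 + 111/28*x_2 - 167/14, x_1 + 4/7*x_2 - 15/7}.

These coincide, so the ideals are equal.

Yes, the ideals are equal.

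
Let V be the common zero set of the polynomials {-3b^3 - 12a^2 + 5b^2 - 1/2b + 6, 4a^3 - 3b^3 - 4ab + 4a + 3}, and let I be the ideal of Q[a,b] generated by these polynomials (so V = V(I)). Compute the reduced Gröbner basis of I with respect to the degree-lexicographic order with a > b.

This is the nonlinear analogue of row-reducing a linear system.

f_1 = -3b^3 - 12a^2 + 5b^2 - 1/2b + 6, LT = b^3.
f_2 = 4a^3 - 3b^3 - 4ab + 4a + 3, LT = a^3.

The S-polynomials (S(f_1,f_2)) all reduce to 0 modulo the current basis, so we have a Gröbner basis.

G = {a^3 + 3a^2 - ab - 5/4b^2 + a + 1/8b - 3/4, b^3 + 4a^2 - 5/3b^2 + 1/6b - 2}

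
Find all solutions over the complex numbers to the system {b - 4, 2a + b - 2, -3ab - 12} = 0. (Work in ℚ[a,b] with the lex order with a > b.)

{(-1, 4)}

Compute a lex Gröbner basis by Buchberger's algorithm.
f_1 = b - 4, LT = b.
f_2 = 2a + b - 2, LT = a.
f_3 = -3ab - 12, LT = ab.

S(f_1,f_2): leading monomials are coprime, so the S-polynomial reduces to 0 (Buchberger's first criterion).
S(f_1,f_3): lcm = ab. S = -4a - 4.
  leading term a: subtract (-2)·f_2 from -4a - 4 → 2b - 8
  leading term b: subtract (2)·f_1 from 2b - 8 → 0
  remainder 0.

S(f_2,f_3): lcm = ab. S = ½b² - b - 4.
  leading term b²: subtract (½b)·f_1 from ½b² - b - 4 → b - 4
  leading term b: subtract (1)·f_1 from b - 4 → 0
  remainder 0.

Every S-polynomial of the final basis reduces to 0, so we have a Gröbner basis.
Inter-reduce: drop elements whose leading term is divisible by another's, tail-reduce, and make monic.
Reduced Gröbner basis: {a + 1, b - 4}.

The lex basis is triangular: the last element involves only b. Solving b - 4 = 0 gives b ∈ {4}; substituting each value into the earlier elements determines the remaining variables.
  b = 4: the earlier basis element becomes a + 1 = 0, giving a = -1 — point (-1, 4).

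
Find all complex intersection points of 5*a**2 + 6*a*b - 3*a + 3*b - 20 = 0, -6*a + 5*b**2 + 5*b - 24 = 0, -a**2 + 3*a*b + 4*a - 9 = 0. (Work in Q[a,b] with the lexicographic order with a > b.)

{(1, 2)}

Compute a lex Gröbner basis by Buchberger's algorithm.
f_1 = 5*a**2 + 6*a*b - 3*a + 3*b - 20, LT = a**2.
f_2 = -6*a + 5*b**2 + 5*b - 24, LT = a.
f_3 = -a**2 + 3*a*b + 4*a - 9, LT = a**2.

S(f_1,f_2): lcm = a**2. S = 5/6*a*b**2 + 61/30*a*b - 23/5*a + 3/5*b - 4.
  leading term a*b**2: subtract (-5/36*b**2)·f_2 from 5/6*a*b**2 + 61/30*a*b - 23/5*a + 3/5*b - 4 → 61/30*a*b - 23/5*a + 25/36*b**4 + 25/36*b**3 - 10/3*b**2 + 3/5*b - 4
  leading term a*b: subtract (-61/180*b)·f_2 from 61/30*a*b - 23/5*a + 25/36*b**4 + 25/36*b**3 - 10/3*b**2 + 3/5*b - 4 → -23/5*a + 25/36*b**4 + 43/18*b**3 - 59/36*b**2 - 113/15*b - 4
  leading term a: subtract (23/30)·f_2 from -23/5*a + 25/36*b**4 + 43/18*b**3 - 59/36*b**2 - 113/15*b - 4 → 25/36*b**4 + 43/18*b**3 - 197/36*b**2 - 341/30*b + 72/5
  leading term b**4: no divisor's leading term divides it; move 25/36*b**4 to the remainder.
  leading term b**3: no divisor's leading term divides it; move 43/18*b**3 to the remainder.
  leading term b**2: no divisor's leading term divides it; move -197/36*b**2 to the remainder.
  leading term b: no divisor's leading term divides it; move -341/30*b to the remainder.
  leading term 1: no divisor's leading term divides it; move 72/5 to the remainder.
  remainder 25/36*b**4 + 43/18*b**3 - 197/36*b**2 - 341/30*b + 72/5 ≠ 0; add h_4 = 25/36*b**4 + 43/18*b**3 - 197/36*b**2 - 341/30*b + 72/5 to the basis.

S(f_1,f_3): lcm = a**2. S = 21/5*a*b + 17/5*a + 3/5*b - 13.
  leading term a*b: subtract (-7/10*b)·f_2 from 21/5*a*b + 17/5*a + 3/5*b - 13 → 17/5*a + 7/2*b**3 + 7/2*b**2 - 81/5*b - 13
  leading term a: subtract (-17/30)·f_2 from 17/5*a + 7/2*b**3 + 7/2*b**2 - 81/5*b - 13 → 7/2*b**3 + 19/3*b**2 - 401/30*b - 133/5
  leading term b**3: no divisor's leading term divides it; move 7/2*b**3 to the remainder.
  leading term b**2: no divisor's leading term divides it; move 19/3*b**2 to the remainder.
  leading term b: no divisor's leading term divides it; move -401/30*b to the remainder.
  leading term 1: no divisor's leading term divides it; move -133/5 to the remainder.
  remainder 7/2*b**3 + 19/3*b**2 - 401/30*b - 133/5 ≠ 0; add h_5 = 7/2*b**3 + 19/3*b**2 - 401/30*b - 133/5 to the basis.

S(h_4,h_5): lcm = b**4. S = 856/525*b**3 - 2132/525*b**2 - 1096/125*b + 2592/125.
  leading term b**3: subtract (1712/3675)·h_5 from 856/525*b**3 - 2132/525*b**2 - 1096/125*b + 2592/125 → -3092/441*b**2 - 28016/11025*b + 17392/525
  leading term b**2: no divisor's leading term divides it; move -3092/441*b**2 to the remainder.
  leading term b: no divisor's leading term divides it; move -28016/11025*b to the remainder.
  leading term 1: no divisor's leading term divides it; move 17392/525 to the remainder.
  remainder -3092/441*b**2 - 28016/11025*b + 17392/525 ≠ 0; add h_6 = -3092/441*b**2 - 28016/11025*b + 17392/525 to the basis.

S(h_4,h_6): lcm = b**4. S = 59474/19325*b**3 - 60973/19325*b**2 - 2046/125*b + 2592/125.
  leading term b**3: subtract (118948/135275)·h_5 from 59474/19325*b**3 - 60973/19325*b**2 - 2046/125*b + 2592/125 → -708089/81165*b**2 - 9363644/2029125*b + 4263628/96625
  leading term b**2: subtract (14869869/11950580)·h_6 from -708089/81165*b**2 - 9363644/2029125*b + 4263628/96625 → -108506736/74691125*b + 217013472/74691125
  leading term b: no divisor's leading term divides it; move -108506736/74691125*b to the remainder.
  leading term 1: no divisor's leading term divides it; move 217013472/74691125 to the remainder.
  remainder -108506736/74691125*b + 217013472/74691125 ≠ 0; add h_7 = -108506736/74691125*b + 217013472/74691125 to the basis.

The other S-polynomials (S(f_2,f_3), S(f_1,h_4), S(f_2,h_4), S(f_3,h_4), S(f_1,h_5), S(f_2,h_5), S(f_3,h_5), S(f_1,h_6), S(f_2,h_6), S(f_3,h_6), S(h_5,h_6), S(f_1,h_7), S(f_2,h_7), S(f_3,h_7), S(h_4,h_7), S(h_5,h_7), S(h_6,h_7)) all reduce to 0 modulo the current basis, so we have a Gröbner basis.
Inter-reduce: drop elements whose leading term is divisible by another's, tail-reduce, and make monic.
Reduced Gröbner basis: {a - 1, b - 2}.

From the last basis element, b - 2 = 0, so b takes values in {2}. Each choice, substituted upward through the basis, yields the corresponding point(s) of the solution set.
  b = 2: the earlier basis element becomes a - 1 = 0, giving a = 1 — point (1, 2).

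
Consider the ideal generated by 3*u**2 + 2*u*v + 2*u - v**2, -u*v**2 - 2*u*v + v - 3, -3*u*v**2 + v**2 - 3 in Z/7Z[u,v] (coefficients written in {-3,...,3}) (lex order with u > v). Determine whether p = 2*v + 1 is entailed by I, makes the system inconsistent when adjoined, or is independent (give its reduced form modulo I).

First compute the reduced Gröbner basis of I by Buchberger's algorithm.
f_1 = 3*u**2 + 2*u*v + 2*u - v**2, LT = u**2.
f_2 = -u*v**2 - 2*u*v + v - 3, LT = u*v**2.
f_3 = -3*u*v**2 + v**2 - 3, LT = u*v**2.

S(f_1,f_2): lcm = u**2*v**2. S = -2*u**2*v + 3*u*v**3 + 3*u*v**2 + u*v - 3*u + 2*v**4.
  leading term u**2*v: subtract (-3*v)·f_1 from -2*u**2*v + 3*u*v**3 + 3*u*v**2 + u*v - 3*u + 2*v**4 → 3*u*v**3 + 2*u*v**2 - 3*u + 2*v**4 - 3*v**3
  leading term u*v**3: subtract (-3*v)·f_2 from 3*u*v**3 + 2*u*v**2 - 3*u + 2*v**4 - 3*v**3 → 3*u*v**2 - 3*u + 2*v**4 - 3*v**3 + 3*v**2 - 2*v
  leading term u*v**2: subtract (-3)·f_2 from 3*u*v**2 - 3*u + 2*v**4 - 3*v**3 + 3*v**2 - 2*v → u*v - 3*u + 2*v**4 - 3*v**3 + 3*v**2 + v - 2
  leading term u*v: no divisor's leading term divides it; move u*v to the remainder.
  leading term u: no divisor's leading term divides it; move -3*u to the remainder.
  leading term v**4: no divisor's leading term divides it; move 2*v**4 to the remainder.
  leading term v**3: no divisor's leading term divides it; move -3*v**3 to the remainder.
  leading term v**2: no divisor's leading term divides it; move 3*v**2 to the remainder.
  leading term v: no divisor's leading term divides it; move v to the remainder.
  leading term 1: no divisor's leading term divides it; move -2 to the remainder.
  remainder u*v - 3*u + 2*v**4 - 3*v**3 + 3*v**2 + v - 2 ≠ 0; add h_4 = u*v - 3*u + 2*v**4 - 3*v**3 + 3*v**2 + v - 2 to the basis.

S(f_1,f_3): lcm = u**2*v**2. S = 3*u*v**3 + u*v**2 - u + 2*v**4.
  leading term u*v**3: subtract (-3*v)·f_2 from 3*u*v**3 + u*v**2 - u + 2*v**4 → 2*u*v**2 - u + 2*v**4 + 3*v**2 - 2*v
  leading term u*v**2: subtract (-2)·f_2 from 2*u*v**2 - u + 2*v**4 + 3*v**2 - 2*v → 3*u*v - u + 2*v**4 + 3*v**2 + 1
  leading term u*v: subtract (3)·h_4 from 3*u*v - u + 2*v**4 + 3*v**2 + 1 → u + 3*v**4 + 2*v**3 + v**2 - 3*v
  leading term u: no divisor's leading term divides it; move u to the remainder.
  leading term v**4: no divisor's leading term divides it; move 3*v**4 to the remainder.
  leading term v**3: no divisor's leading term divides it; move 2*v**3 to the remainder.
  leading term v**2: no divisor's leading term divides it; move v**2 to the remainder.
  leading term v: no divisor's leading term divides it; move -3*v to the remainder.
  remainder u + 3*v**4 + 2*v**3 + v**2 - 3*v ≠ 0; add h_5 = u + 3*v**4 + 2*v**3 + v**2 - 3*v to the basis.

S(f_2,f_3): lcm = u*v**2. S = 2*u*v - 2*v**2 - v + 2.
  leading term u*v: subtract (2)·h_4 from 2*u*v - 2*v**2 - v + 2 → -u + 3*v**4 - v**3 - v**2 - 3*v - 1
  leading term u: subtract (-1)·h_5 from -u + 3*v**4 - v**3 - v**2 - 3*v - 1 → -v**4 + v**3 + v - 1
  leading term v**4: no divisor's leading term divides it; move -v**4 to the remainder.
  leading term v**3: no divisor's leading term divides it; move v**3 to the remainder.
  leading term v: no divisor's leading term divides it; move v to the remainder.
  leading term 1: no divisor's leading term divides it; move -1 to the remainder.
  remainder -v**4 + v**3 + v - 1 ≠ 0; add h_6 = -v**4 + v**3 + v - 1 to the basis.

S(f_2,h_4): lcm = u*v**2. S = -2*u*v - 2*v**5 + 3*v**4 - 3*v**3 - v**2 + v + 3.
  leading term u*v: subtract (-2)·h_4 from -2*u*v - 2*v**5 + 3*v**4 - 3*v**3 - v**2 + v + 3 → u - 2*v**5 - 2*v**3 - 2*v**2 + 3*v - 1
  leading term u: subtract (1)·h_5 from u - 2*v**5 - 2*v**3 - 2*v**2 + 3*v - 1 → -2*v**5 - 3*v**4 + 3*v**3 - 3*v**2 - v - 1
  leading term v**5: subtract (2*v)·h_6 from -2*v**5 - 3*v**4 + 3*v**3 - 3*v**2 - v - 1 → 2*v**4 + 3*v**3 + 2*v**2 + v - 1
  leading term v**4: subtract (-2)·h_6 from 2*v**4 + 3*v**3 + 2*v**2 + v - 1 → -2*v**3 + 2*v**2 + 3*v - 3
  leading term v**3: no divisor's leading term divides it; move -2*v**3 to the remainder.
  leading term v**2: no divisor's leading term divides it; move 2*v**2 to the remainder.
  leading term v: no divisor's leading term divides it; move 3*v to the remainder.
  leading term 1: no divisor's leading term divides it; move -3 to the remainder.
  remainder -2*v**3 + 2*v**2 + 3*v - 3 ≠ 0; add h_7 = -2*v**3 + 2*v**2 + 3*v - 3 to the basis.

S(f_1,h_5): lcm = u**2. S = -3*u*v**4 - 2*u*v**3 - u*v**2 - u*v + 3*u + 2*v**2.
  leading term u*v**4: subtract (3*v**2)·f_2 from -3*u*v**4 - 2*u*v**3 - u*v**2 - u*v + 3*u + 2*v**2 → -3*u*v**3 - u*v**2 - u*v + 3*u - 3*v**3 - 3*v**2
  leading term u*v**3: subtract (3*v)·f_2 from -3*u*v**3 - u*v**2 - u*v + 3*u - 3*v**3 - 3*v**2 → -2*u*v**2 - u*v + 3*u - 3*v**3 + v**2 + 2*v
  leading term u*v**2: subtract (2)·f_2 from -2*u*v**2 - u*v + 3*u - 3*v**3 + v**2 + 2*v → 3*u*v + 3*u - 3*v**3 + v**2 - 1
  leading term u*v: subtract (3)·h_4 from 3*u*v + 3*u - 3*v**3 + v**2 - 1 → -2*u + v**4 - v**3 - v**2 - 3*v - 2
  leading term u: subtract (-2)·h_5 from -2*u + v**4 - v**3 - v**2 - 3*v - 2 → 3*v**3 + v**2 - 2*v - 2
  leading term v**3: subtract (2)·h_7 from 3*v**3 + v**2 - 2*v - 2 → -3*v**2 - v - 3
  leading term v**2: no divisor's leading term divides it; move -3*v**2 to the remainder.
  leading term v: no divisor's leading term divides it; move -v to the remainder.
  leading term 1: no divisor's leading term divides it; move -3 to the remainder.
  remainder -3*v**2 - v - 3 ≠ 0; add h_8 = -3*v**2 - v - 3 to the basis.

S(f_2,h_5): lcm = u*v**2. S = 2*u*v - 3*v**6 - 2*v**5 - v**4 + 3*v**3 - v + 3.
  leading term u*v: subtract (2)·h_4 from 2*u*v - 3*v**6 - 2*v**5 - v**4 + 3*v**3 - v + 3 → -u - 3*v**6 - 2*v**5 + 2*v**4 + 2*v**3 + v**2 - 3*v
  leading term u: subtract (-1)·h_5 from -u - 3*v**6 - 2*v**5 + 2*v**4 + 2*v**3 + v**2 - 3*v → -3*v**6 - 2*v**5 - 2*v**4 - 3*v**3 + 2*v**2 + v
  leading term v**6: subtract (3*v**2)·h_6 from -3*v**6 - 2*v**5 - 2*v**4 - 3*v**3 + 2*v**2 + v → 2*v**5 - 2*v**4 + v**3 - 2*v**2 + v
  leading term v**5: subtract (-2*v)·h_6 from 2*v**5 - 2*v**4 + v**3 - 2*v**2 + v → v**3 - v
  leading term v**3: subtract (3)·h_7 from v**3 - v → v**2 - 3*v + 2
  leading term v**2: subtract (2)·h_8 from v**2 - 3*v + 2 → -v + 1
  leading term v: no divisor's leading term divides it; move -v to the remainder.
  leading term 1: no divisor's leading term divides it; move 1 to the remainder.
  remainder -v + 1 ≠ 0; add h_9 = -v + 1 to the basis.

The other S-polynomials (S(f_1,h_4), S(f_3,h_4), S(f_3,h_5), S(h_4,h_5), S(f_1,h_6), S(f_2,h_6), S(f_3,h_6), S(h_4,h_6), S(h_5,h_6), S(f_1,h_7), S(f_2,h_7), S(f_3,h_7), S(h_4,h_7), S(h_5,h_7), S(h_6,h_7), S(f_1,h_8), S(f_2,h_8), S(f_3,h_8), S(h_4,h_8), S(h_5,h_8), S(h_6,h_8), S(h_7,h_8), S(f_1,h_9), S(f_2,h_9), S(f_3,h_9), S(h_4,h_9), S(h_5,h_9), S(h_6,h_9), S(h_7,h_9), S(h_8,h_9)) all reduce to 0 modulo the current basis, so we have a Gröbner basis.
Inter-reduce: drop elements whose leading term is divisible by another's, tail-reduce, and make monic.
Reduced Gröbner basis: {u + 3, v - 1}.
Label its elements g_1 = u + 3, g_2 = v - 1.

Reduce p = 2*v + 1 modulo G:
  leading term v: subtract (2)·g_2 from 2*v + 1 → 3
  leading term 1: no divisor's leading term divides it; move 3 to the remainder.
  normal form = 3.
The normal form is nonzero, so p ∉ I. Since p minus its normal form lies in I, I + (p) = I + (r) where r = 3; decide whether this ideal is the whole ring.
Here r = 3 is a nonzero constant, hence a unit: 1 ∈ I + (p), the Gröbner basis of I + (p) is {1}, and the enlarged system has no common solution — adjoining p is inconsistent.

Adjoining 2*v + 1 makes the ideal the whole ring: the system is inconsistent.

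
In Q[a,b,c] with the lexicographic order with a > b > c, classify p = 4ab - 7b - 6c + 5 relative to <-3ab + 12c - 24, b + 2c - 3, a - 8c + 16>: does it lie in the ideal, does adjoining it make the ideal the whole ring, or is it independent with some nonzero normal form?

4ab - 7b - 6c + 5 is independent of I; its normal form modulo I is 24c - 48.

First compute the reduced Gröbner basis of I by Buchberger's algorithm.
f_1 = -3ab + 12c - 24, LT = ab.
f_2 = b + 2c - 3, LT = b.
f_3 = a - 8c + 16, LT = a.

S(f_1,f_2): lcm = ab. S = -2ac + 3a - 4c + 8.
  leading term ac: subtract (-2c)·f_3 from -2ac + 3a - 4c + 8 → 3a - 16c^{2} + 28c + 8
  leading term a: subtract (3)·f_3 from 3a - 16c^{2} + 28c + 8 → -16c^{2} + 52c - 40
  leading term c^{2}: no divisor's leading term divides it; move -16c^{2} to the remainder.
  leading term c: no divisor's leading term divides it; move 52c to the remainder.
  leading term 1: no divisor's leading term divides it; move -40 to the remainder.
  remainder -16c^{2} + 52c - 40 ≠ 0; add h_4 = -16c^{2} + 52c - 40 to the basis.

The other S-polynomials (S(f_1,f_3), S(f_2,f_3), S(f_1,h_4), S(f_2,h_4), S(f_3,h_4)) all reduce to 0 modulo the current basis, so we have a Gröbner basis.
Inter-reduce: drop elements whose leading term is divisible by another's, tail-reduce, and make monic.
Reduced Gröbner basis: {a - 8c + 16, b + 2c - 3, c^{2} - \tfrac{13}{4}c + \tfrac{5}{2}}.
Label its elements g_1 = a - 8c + 16, g_2 = b + 2c - 3, g_3 = c^{2} - \tfrac{13}{4}c + \tfrac{5}{2}.

Reduce p = 4ab - 7b - 6c + 5 modulo G:
  leading term ab: subtract (4b)·g_1 from 4ab - 7b - 6c + 5 → 32bc - 71b - 6c + 5
  leading term bc: subtract (32c)·g_2 from 32bc - 71b - 6c + 5 → -71b - 64c^{2} + 90c + 5
  leading term b: subtract (-71)·g_2 from -71b - 64c^{2} + 90c + 5 → -64c^{2} + 232c - 208
  leading term c^{2}: subtract (-64)·g_3 from -64c^{2} + 232c - 208 → 24c - 48
  leading term c: no divisor's leading term divides it; move 24c to the remainder.
  leading term 1: no divisor's leading term divides it; move -48 to the remainder.
  normal form = 24c - 48.
The normal form is nonzero, so p ∉ I. Since p minus its normal form lies in I, I + (p) = I + (r) where r = 24c - 48; decide whether this ideal is the whole ring.
Run Buchberger on G together with r (pairs among the g_i already reduce to 0 since G is a Gröbner basis):
g_1 = a - 8c + 16, LT = a.
g_2 = b + 2c - 3, LT = b.
g_3 = c^{2} - \tfrac{13}{4}c + \tfrac{5}{2}, LT = c^{2}.
r = 24c - 48, LT = c.

The S-polynomials (S(g_1,g_2), S(g_1,g_3), S(g_1,r), S(g_2,g_3), S(g_2,r), S(g_3,r)) all reduce to 0 modulo the current basis, so we have a Gröbner basis.
Inter-reduce: drop elements whose leading term is divisible by another's, tail-reduce, and make monic.
Reduced Gröbner basis: {a, b + 1, c - 2}.
The reduced Gröbner basis of I + (p) is {a, b + 1, c - 2} ≠ {1}, a proper ideal, so the enlarged system stays consistent: p is independent of I, with normal form 24c - 48.

Ideal membership is decidable via reduction modulo a Gröbner basis.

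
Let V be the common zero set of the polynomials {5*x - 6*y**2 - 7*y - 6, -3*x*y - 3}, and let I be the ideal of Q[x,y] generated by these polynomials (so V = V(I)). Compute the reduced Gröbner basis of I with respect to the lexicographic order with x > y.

f_1 = 5*x - 6*y**2 - 7*y - 6, LT = x.
f_2 = -3*x*y - 3, LT = x*y.

S(f_1,f_2): lcm = x*y. S = -6/5*y**3 - 7/5*y**2 - 6/5*y - 1.
  leading term y**3: no divisor's leading term divides it; move -6/5*y**3 to the remainder.
  leading term y**2: no divisor's leading term divides it; move -7/5*y**2 to the remainder.
  leading term y: no divisor's leading term divides it; move -6/5*y to the remainder.
  leading term 1: no divisor's leading term divides it; move -1 to the remainder.
  remainder -6/5*y**3 - 7/5*y**2 - 6/5*y - 1 ≠ 0; add g_3 = -6/5*y**3 - 7/5*y**2 - 6/5*y - 1 to the basis.

S(f_1,g_3): leading monomials are coprime, so the S-polynomial reduces to 0 (Buchberger's first criterion).
S(f_2,g_3): lcm = x*y**3. S = -7/6*x*y**2 - x*y - 5/6*x + y**2.
  leading term x*y**2: subtract (-7/30*y**2)·f_1 from -7/6*x*y**2 - x*y - 5/6*x + y**2 → -x*y - 5/6*x - 7/5*y**4 - 49/30*y**3 - 2/5*y**2
  leading term x*y: subtract (-1/5*y)·f_1 from -x*y - 5/6*x - 7/5*y**4 - 49/30*y**3 - 2/5*y**2 → -5/6*x - 7/5*y**4 - 17/6*y**3 - 9/5*y**2 - 6/5*y
  leading term x: subtract (-1/6)·f_1 from -5/6*x - 7/5*y**4 - 17/6*y**3 - 9/5*y**2 - 6/5*y → -7/5*y**4 - 17/6*y**3 - 14/5*y**2 - 71/30*y - 1
  leading term y**4: subtract (7/6*y)·g_3 from -7/5*y**4 - 17/6*y**3 - 14/5*y**2 - 71/30*y - 1 → -6/5*y**3 - 7/5*y**2 - 6/5*y - 1
  leading term y**3: subtract (1)·g_3 from -6/5*y**3 - 7/5*y**2 - 6/5*y - 1 → 0
  remainder 0.

Every S-polynomial of the final basis reduces to 0, so we have a Gröbner basis.
Inter-reduce: drop elements whose leading term is divisible by another's, tail-reduce, and make monic.

G = {x - 6/5*y**2 - 7/5*y - 6/5, y**3 + 7/6*y**2 + y + 5/6}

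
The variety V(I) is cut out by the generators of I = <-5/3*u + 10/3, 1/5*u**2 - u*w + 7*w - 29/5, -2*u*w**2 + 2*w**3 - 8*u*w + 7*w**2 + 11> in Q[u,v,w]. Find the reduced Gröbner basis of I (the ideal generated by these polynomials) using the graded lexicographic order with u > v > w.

G = {u - 2, w - 1}

f_1 = -5/3*u + 10/3, LT = u.
f_2 = 1/5*u**2 - u*w + 7*w - 29/5, LT = u**2.
f_3 = -2*u*w**2 + 2*w**3 - 8*u*w + 7*w**2 + 11, LT = u*w**2.

S(f_1,f_2): lcm = u**2. S = 5*u*w - 2*u - 35*w + 29.
  leading term u*w: subtract (-3*w)·f_1 from 5*u*w - 2*u - 35*w + 29 → -2*u - 25*w + 29
  leading term u: subtract (6/5)·f_1 from -2*u - 25*w + 29 → -25*w + 25
  leading term w: no divisor's leading term divides it; move -25*w to the remainder.
  leading term 1: no divisor's leading term divides it; move 25 to the remainder.
  remainder -25*w + 25 ≠ 0; add g_4 = -25*w + 25 to the basis.

S(f_1,f_3): lcm = u*w**2. S = w**3 - 4*u*w + 3/2*w**2 + 11/2.
  leading term w**3: subtract (-1/25*w**2)·g_4 from w**3 - 4*u*w + 3/2*w**2 + 11/2 → -4*u*w + 5/2*w**2 + 11/2
  leading term u*w: subtract (12/5*w)·f_1 from -4*u*w + 5/2*w**2 + 11/2 → 5/2*w**2 - 8*w + 11/2
  leading term w**2: subtract (-1/10*w)·g_4 from 5/2*w**2 - 8*w + 11/2 → -11/2*w + 11/2
  leading term w: subtract (11/50)·g_4 from -11/2*w + 11/2 → 0
  remainder 0.

S(f_2,f_3): lcm = u**2*w**2. S = -4*u*w**3 - 4*u**2*w + 7/2*u*w**2 + 35*w**3 - 29*w**2 + 11/2*u.
  leading term u*w**3: subtract (12/5*w**3)·f_1 from -4*u*w**3 - 4*u**2*w + 7/2*u*w**2 + 35*w**3 - 29*w**2 + 11/2*u → -4*u**2*w + 7/2*u*w**2 + 27*w**3 - 29*w**2 + 11/2*u
  leading term u**2*w: subtract (12/5*u*w)·f_1 from -4*u**2*w + 7/2*u*w**2 + 27*w**3 - 29*w**2 + 11/2*u → 7/2*u*w**2 + 27*w**3 - 8*u*w - 29*w**2 + 11/2*u
  leading term u*w**2: subtract (-21/10*w**2)·f_1 from 7/2*u*w**2 + 27*w**3 - 8*u*w - 29*w**2 + 11/2*u → 27*w**3 - 8*u*w - 22*w**2 + 11/2*u
  leading term w**3: subtract (-27/25*w**2)·g_4 from 27*w**3 - 8*u*w - 22*w**2 + 11/2*u → -8*u*w + 5*w**2 + 11/2*u
  leading term u*w: subtract (24/5*w)·f_1 from -8*u*w + 5*w**2 + 11/2*u → 5*w**2 + 11/2*u - 16*w
  leading term w**2: subtract (-1/5*w)·g_4 from 5*w**2 + 11/2*u - 16*w → 11/2*u - 11*w
  leading term u: subtract (-33/10)·f_1 from 11/2*u - 11*w → -11*w + 11
  leading term w: subtract (11/25)·g_4 from -11*w + 11 → 0
  remainder 0.

S(f_1,g_4): leading monomials are coprime, so the S-polynomial reduces to 0 (Buchberger's first criterion).
S(f_2,g_4): leading monomials are coprime, so the S-polynomial reduces to 0 (Buchberger's first criterion).
S(f_3,g_4): lcm = u*w**2. S = -w**3 + 5*u*w - 7/2*w**2 - 11/2.
  leading term w**3: subtract (1/25*w**2)·g_4 from -w**3 + 5*u*w - 7/2*w**2 - 11/2 → 5*u*w - 9/2*w**2 - 11/2
  leading term u*w: subtract (-3*w)·f_1 from 5*u*w - 9/2*w**2 - 11/2 → -9/2*w**2 + 10*w - 11/2
  leading term w**2: subtract (9/50*w)·g_4 from -9/2*w**2 + 10*w - 11/2 → 11/2*w - 11/2
  leading term w: subtract (-11/50)·g_4 from 11/2*w - 11/2 → 0
  remainder 0.

Every S-polynomial of the final basis reduces to 0, so we have a Gröbner basis.
Inter-reduce: drop elements whose leading term is divisible by another's, tail-reduce, and make monic.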